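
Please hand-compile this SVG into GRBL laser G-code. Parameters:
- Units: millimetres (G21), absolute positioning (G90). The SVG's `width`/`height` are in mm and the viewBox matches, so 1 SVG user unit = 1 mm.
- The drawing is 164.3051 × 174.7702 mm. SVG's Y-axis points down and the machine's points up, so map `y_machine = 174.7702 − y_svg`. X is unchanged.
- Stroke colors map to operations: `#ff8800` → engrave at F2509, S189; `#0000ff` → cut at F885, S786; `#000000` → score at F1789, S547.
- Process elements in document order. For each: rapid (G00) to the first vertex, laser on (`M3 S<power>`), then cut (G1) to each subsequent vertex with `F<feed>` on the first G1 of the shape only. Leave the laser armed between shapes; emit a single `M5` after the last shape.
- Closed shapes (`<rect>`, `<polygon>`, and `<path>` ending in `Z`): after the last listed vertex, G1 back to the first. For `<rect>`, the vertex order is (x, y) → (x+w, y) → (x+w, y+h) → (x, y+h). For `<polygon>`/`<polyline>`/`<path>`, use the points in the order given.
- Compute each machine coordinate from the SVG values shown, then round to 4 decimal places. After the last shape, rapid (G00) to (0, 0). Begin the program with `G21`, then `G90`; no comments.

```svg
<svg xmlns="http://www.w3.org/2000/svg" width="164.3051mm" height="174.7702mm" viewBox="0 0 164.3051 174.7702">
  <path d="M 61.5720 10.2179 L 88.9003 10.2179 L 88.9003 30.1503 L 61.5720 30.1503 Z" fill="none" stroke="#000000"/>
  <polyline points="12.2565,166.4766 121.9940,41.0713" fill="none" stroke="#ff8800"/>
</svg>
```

G21
G90
G00 X61.5720 Y164.5523
M3 S547
G1 X88.9003 Y164.5523 F1789
G1 X88.9003 Y144.6199
G1 X61.5720 Y144.6199
G1 X61.5720 Y164.5523
G00 X12.2565 Y8.2936
M3 S189
G1 X121.9940 Y133.6989 F2509
M5
G00 X0.0000 Y0.0000

viewBox `0 0 164.3051 174.7702` with mm width/height → 1 unit = 1 mm. Flip: y_m = 174.7702 − y_svg.

**Shape 1** — `<path>` rectangle, stroke `#000000` → score (S547, F1789). Machine vertices: (61.5720,164.5523) → (88.9003,164.5523) → (88.9003,144.6199) → (61.5720,144.6199) → (61.5720,164.5523). Closed: final G1 returns to the first vertex.

**Shape 2** — `<polyline>` line segment, stroke `#ff8800` → engrave (S189, F2509). Machine vertices: (12.2565,8.2936) → (121.9940,133.6989). Open path.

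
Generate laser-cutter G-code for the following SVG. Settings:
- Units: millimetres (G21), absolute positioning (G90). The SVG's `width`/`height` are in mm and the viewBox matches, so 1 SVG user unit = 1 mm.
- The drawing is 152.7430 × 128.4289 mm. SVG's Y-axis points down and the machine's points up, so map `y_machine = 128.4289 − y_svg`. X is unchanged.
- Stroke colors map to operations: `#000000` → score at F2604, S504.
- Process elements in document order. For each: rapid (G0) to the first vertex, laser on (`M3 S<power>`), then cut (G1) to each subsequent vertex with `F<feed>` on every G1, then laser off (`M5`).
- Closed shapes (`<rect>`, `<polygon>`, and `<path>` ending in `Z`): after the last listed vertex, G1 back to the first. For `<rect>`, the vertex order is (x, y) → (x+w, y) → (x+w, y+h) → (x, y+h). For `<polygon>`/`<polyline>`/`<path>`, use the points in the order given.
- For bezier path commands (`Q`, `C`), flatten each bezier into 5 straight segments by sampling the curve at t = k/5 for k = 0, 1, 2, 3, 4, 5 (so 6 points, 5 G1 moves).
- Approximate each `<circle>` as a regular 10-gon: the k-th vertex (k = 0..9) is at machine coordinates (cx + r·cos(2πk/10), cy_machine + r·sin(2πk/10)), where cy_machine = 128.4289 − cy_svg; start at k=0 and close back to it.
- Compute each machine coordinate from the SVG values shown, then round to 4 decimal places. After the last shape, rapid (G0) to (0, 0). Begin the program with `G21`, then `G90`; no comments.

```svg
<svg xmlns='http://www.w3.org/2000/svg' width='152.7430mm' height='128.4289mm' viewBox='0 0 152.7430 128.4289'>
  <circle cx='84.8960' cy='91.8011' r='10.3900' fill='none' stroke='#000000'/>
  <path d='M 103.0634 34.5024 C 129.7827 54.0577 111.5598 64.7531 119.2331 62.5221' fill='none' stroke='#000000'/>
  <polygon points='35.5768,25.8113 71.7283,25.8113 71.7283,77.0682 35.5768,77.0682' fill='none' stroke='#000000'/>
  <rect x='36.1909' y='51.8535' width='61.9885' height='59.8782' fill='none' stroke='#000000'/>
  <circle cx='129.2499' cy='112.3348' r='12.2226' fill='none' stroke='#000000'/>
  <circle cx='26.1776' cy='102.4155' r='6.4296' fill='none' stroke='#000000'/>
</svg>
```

1 u = 1 mm; y_m = 128.4289 − y.

[1] `<circle>` circle, #000000→score S504 F2604: (95.2860,36.6278) → (93.3017,42.7349) → (88.1067,46.5093) → (81.6853,46.5093) → (76.4903,42.7349) → (74.5060,36.6278) → (76.4903,30.5207) → (81.6853,26.7463) → (88.1067,26.7463) → (93.3017,30.5207) → (95.2860,36.6278) (closed)

[2] `<path>` cubic bezier, #000000→score S504 F2604: (103.0634,93.9265) → (114.2686,83.2890) → (118.0880,74.9731) → (117.9217,69.1740) → (117.1700,66.0868) → (119.2331,65.9068)

[3] `<polygon>` rectangle, #000000→score S504 F2604: (35.5768,102.6176) → (71.7283,102.6176) → (71.7283,51.3607) → (35.5768,51.3607) → (35.5768,102.6176) (closed)

[4] `<rect>` rectangle, #000000→score S504 F2604: (36.1909,76.5754) → (98.1794,76.5754) → (98.1794,16.6972) → (36.1909,16.6972) → (36.1909,76.5754) (closed)

[5] `<circle>` circle, #000000→score S504 F2604: (141.4725,16.0941) → (139.1382,23.2784) → (133.0269,27.7185) → (125.4729,27.7185) → (119.3616,23.2784) → (117.0273,16.0941) → (119.3616,8.9098) → (125.4729,4.4697) → (133.0269,4.4697) → (139.1382,8.9098) → (141.4725,16.0941) (closed)

[6] `<circle>` circle, #000000→score S504 F2604: (32.6072,26.0134) → (31.3793,29.7926) → (28.1645,32.1283) → (24.1907,32.1283) → (20.9759,29.7926) → (19.7480,26.0134) → (20.9759,22.2342) → (24.1907,19.8985) → (28.1645,19.8985) → (31.3793,22.2342) → (32.6072,26.0134) (closed)

G21
G90
G0 X95.2860 Y36.6278
M3 S504
G1 X93.3017 Y42.7349 F2604
G1 X88.1067 Y46.5093 F2604
G1 X81.6853 Y46.5093 F2604
G1 X76.4903 Y42.7349 F2604
G1 X74.5060 Y36.6278 F2604
G1 X76.4903 Y30.5207 F2604
G1 X81.6853 Y26.7463 F2604
G1 X88.1067 Y26.7463 F2604
G1 X93.3017 Y30.5207 F2604
G1 X95.2860 Y36.6278 F2604
M5
G0 X103.0634 Y93.9265
M3 S504
G1 X114.2686 Y83.2890 F2604
G1 X118.0880 Y74.9731 F2604
G1 X117.9217 Y69.1740 F2604
G1 X117.1700 Y66.0868 F2604
G1 X119.2331 Y65.9068 F2604
M5
G0 X35.5768 Y102.6176
M3 S504
G1 X71.7283 Y102.6176 F2604
G1 X71.7283 Y51.3607 F2604
G1 X35.5768 Y51.3607 F2604
G1 X35.5768 Y102.6176 F2604
M5
G0 X36.1909 Y76.5754
M3 S504
G1 X98.1794 Y76.5754 F2604
G1 X98.1794 Y16.6972 F2604
G1 X36.1909 Y16.6972 F2604
G1 X36.1909 Y76.5754 F2604
M5
G0 X141.4725 Y16.0941
M3 S504
G1 X139.1382 Y23.2784 F2604
G1 X133.0269 Y27.7185 F2604
G1 X125.4729 Y27.7185 F2604
G1 X119.3616 Y23.2784 F2604
G1 X117.0273 Y16.0941 F2604
G1 X119.3616 Y8.9098 F2604
G1 X125.4729 Y4.4697 F2604
G1 X133.0269 Y4.4697 F2604
G1 X139.1382 Y8.9098 F2604
G1 X141.4725 Y16.0941 F2604
M5
G0 X32.6072 Y26.0134
M3 S504
G1 X31.3793 Y29.7926 F2604
G1 X28.1645 Y32.1283 F2604
G1 X24.1907 Y32.1283 F2604
G1 X20.9759 Y29.7926 F2604
G1 X19.7480 Y26.0134 F2604
G1 X20.9759 Y22.2342 F2604
G1 X24.1907 Y19.8985 F2604
G1 X28.1645 Y19.8985 F2604
G1 X31.3793 Y22.2342 F2604
G1 X32.6072 Y26.0134 F2604
M5
G0 X0.0000 Y0.0000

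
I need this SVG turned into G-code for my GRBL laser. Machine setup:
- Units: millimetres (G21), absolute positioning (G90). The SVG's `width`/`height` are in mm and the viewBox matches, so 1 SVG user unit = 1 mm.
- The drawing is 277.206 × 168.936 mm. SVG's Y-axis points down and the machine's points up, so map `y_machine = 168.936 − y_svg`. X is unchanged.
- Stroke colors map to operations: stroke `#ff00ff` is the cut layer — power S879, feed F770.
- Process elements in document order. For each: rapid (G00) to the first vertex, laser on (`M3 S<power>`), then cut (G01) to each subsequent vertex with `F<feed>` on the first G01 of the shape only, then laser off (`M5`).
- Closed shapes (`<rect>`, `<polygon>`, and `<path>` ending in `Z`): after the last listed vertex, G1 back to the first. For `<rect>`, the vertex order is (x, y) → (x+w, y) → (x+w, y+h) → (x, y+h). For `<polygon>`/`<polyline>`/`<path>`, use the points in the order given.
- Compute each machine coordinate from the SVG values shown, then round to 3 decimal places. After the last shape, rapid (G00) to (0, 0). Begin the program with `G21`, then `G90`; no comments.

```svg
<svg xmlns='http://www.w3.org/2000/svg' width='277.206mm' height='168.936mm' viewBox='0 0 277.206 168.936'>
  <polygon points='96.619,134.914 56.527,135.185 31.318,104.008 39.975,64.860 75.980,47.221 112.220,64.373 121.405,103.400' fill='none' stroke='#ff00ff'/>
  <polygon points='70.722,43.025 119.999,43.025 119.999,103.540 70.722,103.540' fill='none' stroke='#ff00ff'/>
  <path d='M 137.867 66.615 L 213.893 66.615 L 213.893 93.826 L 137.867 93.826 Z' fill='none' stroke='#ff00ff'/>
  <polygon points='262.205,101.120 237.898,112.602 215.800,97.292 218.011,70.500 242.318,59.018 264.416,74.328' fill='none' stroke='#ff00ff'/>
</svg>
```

G21
G90
G00 X96.619 Y34.022
M3 S879
G01 X56.527 Y33.751 F770
G01 X31.318 Y64.928
G01 X39.975 Y104.076
G01 X75.980 Y121.715
G01 X112.220 Y104.563
G01 X121.405 Y65.536
G01 X96.619 Y34.022
M5
G00 X70.722 Y125.911
M3 S879
G01 X119.999 Y125.911 F770
G01 X119.999 Y65.396
G01 X70.722 Y65.396
G01 X70.722 Y125.911
M5
G00 X137.867 Y102.321
M3 S879
G01 X213.893 Y102.321 F770
G01 X213.893 Y75.110
G01 X137.867 Y75.110
G01 X137.867 Y102.321
M5
G00 X262.205 Y67.816
M3 S879
G01 X237.898 Y56.334 F770
G01 X215.800 Y71.644
G01 X218.011 Y98.436
G01 X242.318 Y109.918
G01 X264.416 Y94.608
G01 X262.205 Y67.816
M5
G00 X0.000 Y0.000

Since the viewBox matches the mm dimensions, user units are millimetres directly. The only transform is the Y-flip y_m = 168.936 − y_svg.

Shape 1 is a regular polygon drawn with `<polygon>`. Its stroke #ff00ff means cut at S879, F770. After flipping Y the toolpath is (96.619,34.022) → (56.527,33.751) → (31.318,64.928) → (39.975,104.076) → (75.980,121.715) → (112.220,104.563) → (121.405,65.536) → (96.619,34.022), returning to the start.

Shape 2 is a rectangle drawn with `<polygon>`. Its stroke #ff00ff means cut at S879, F770. After flipping Y the toolpath is (70.722,125.911) → (119.999,125.911) → (119.999,65.396) → (70.722,65.396) → (70.722,125.911), returning to the start.

Shape 3 is a rectangle drawn with `<path>`. Its stroke #ff00ff means cut at S879, F770. After flipping Y the toolpath is (137.867,102.321) → (213.893,102.321) → (213.893,75.110) → (137.867,75.110) → (137.867,102.321), returning to the start.

Shape 4 is a regular polygon drawn with `<polygon>`. Its stroke #ff00ff means cut at S879, F770. After flipping Y the toolpath is (262.205,67.816) → (237.898,56.334) → (215.800,71.644) → (218.011,98.436) → (242.318,109.918) → (264.416,94.608) → (262.205,67.816), returning to the start.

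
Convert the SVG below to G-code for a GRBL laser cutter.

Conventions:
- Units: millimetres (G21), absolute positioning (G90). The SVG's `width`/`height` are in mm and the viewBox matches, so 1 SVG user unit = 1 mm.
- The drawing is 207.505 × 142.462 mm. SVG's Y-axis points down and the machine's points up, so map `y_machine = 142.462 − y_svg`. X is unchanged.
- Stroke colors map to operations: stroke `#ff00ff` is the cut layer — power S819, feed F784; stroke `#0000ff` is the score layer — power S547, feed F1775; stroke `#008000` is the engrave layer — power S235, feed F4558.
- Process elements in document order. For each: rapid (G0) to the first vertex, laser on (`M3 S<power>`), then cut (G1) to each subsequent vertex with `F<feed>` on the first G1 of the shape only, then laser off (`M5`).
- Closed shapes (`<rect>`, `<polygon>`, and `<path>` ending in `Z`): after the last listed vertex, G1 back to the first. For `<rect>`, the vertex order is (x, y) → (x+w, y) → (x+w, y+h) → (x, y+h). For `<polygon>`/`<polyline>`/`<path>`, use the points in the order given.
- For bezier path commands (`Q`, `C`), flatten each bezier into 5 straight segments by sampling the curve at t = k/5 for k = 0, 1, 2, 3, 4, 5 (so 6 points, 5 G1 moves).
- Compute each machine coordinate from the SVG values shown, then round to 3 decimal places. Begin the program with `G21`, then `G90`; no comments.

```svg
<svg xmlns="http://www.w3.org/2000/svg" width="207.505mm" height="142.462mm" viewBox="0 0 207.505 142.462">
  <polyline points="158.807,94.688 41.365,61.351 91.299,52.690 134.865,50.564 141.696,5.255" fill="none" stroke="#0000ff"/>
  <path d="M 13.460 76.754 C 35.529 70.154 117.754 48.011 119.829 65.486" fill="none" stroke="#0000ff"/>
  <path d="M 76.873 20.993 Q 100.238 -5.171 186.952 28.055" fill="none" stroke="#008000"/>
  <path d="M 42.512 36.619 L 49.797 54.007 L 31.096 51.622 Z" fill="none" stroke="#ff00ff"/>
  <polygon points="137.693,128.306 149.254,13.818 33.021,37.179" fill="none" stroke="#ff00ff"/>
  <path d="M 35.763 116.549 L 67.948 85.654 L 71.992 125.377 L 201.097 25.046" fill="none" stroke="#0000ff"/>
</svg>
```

G21
G90
G0 X158.807 Y47.774
M3 S547
G1 X41.365 Y81.111 F1775
G1 X91.299 Y89.772
G1 X134.865 Y91.898
G1 X141.696 Y137.207
M5
G0 X13.460 Y65.708
M3 S547
G1 X32.798 Y71.092 F1775
G1 X59.838 Y77.558
G1 X87.847 Y82.460
G1 X110.088 Y83.148
G1 X119.829 Y76.976
M5
G0 X76.873 Y121.469
M3 S235
G1 X88.753 Y129.559 F4558
G1 X105.701 Y132.898
G1 X127.717 Y131.485
G1 X154.800 Y125.322
G1 X186.952 Y114.407
M5
G0 X42.512 Y105.843
M3 S819
G1 X49.797 Y88.455 F784
G1 X31.096 Y90.840
G1 X42.512 Y105.843
M5
G0 X137.693 Y14.156
M3 S819
G1 X149.254 Y128.644 F784
G1 X33.021 Y105.283
G1 X137.693 Y14.156
M5
G0 X35.763 Y25.913
M3 S547
G1 X67.948 Y56.808 F1775
G1 X71.992 Y17.085
G1 X201.097 Y117.416
M5

1 u = 1 mm; y_m = 142.462 − y.

[1] `<polyline>` open polyline, #0000ff→score S547 F1775: (158.807,47.774) → (41.365,81.111) → (91.299,89.772) → (134.865,91.898) → (141.696,137.207)

[2] `<path>` cubic bezier, #0000ff→score S547 F1775: (13.460,65.708) → (32.798,71.092) → (59.838,77.558) → (87.847,82.460) → (110.088,83.148) → (119.829,76.976)

[3] `<path>` quadratic bezier, #008000→engrave S235 F4558: (76.873,121.469) → (88.753,129.559) → (105.701,132.898) → (127.717,131.485) → (154.800,125.322) → (186.952,114.407)

[4] `<path>` regular polygon, #ff00ff→cut S819 F784: (42.512,105.843) → (49.797,88.455) → (31.096,90.840) → (42.512,105.843) (closed)

[5] `<polygon>` closed polygon, #ff00ff→cut S819 F784: (137.693,14.156) → (149.254,128.644) → (33.021,105.283) → (137.693,14.156) (closed)

[6] `<path>` open polyline, #0000ff→score S547 F1775: (35.763,25.913) → (67.948,56.808) → (71.992,17.085) → (201.097,117.416)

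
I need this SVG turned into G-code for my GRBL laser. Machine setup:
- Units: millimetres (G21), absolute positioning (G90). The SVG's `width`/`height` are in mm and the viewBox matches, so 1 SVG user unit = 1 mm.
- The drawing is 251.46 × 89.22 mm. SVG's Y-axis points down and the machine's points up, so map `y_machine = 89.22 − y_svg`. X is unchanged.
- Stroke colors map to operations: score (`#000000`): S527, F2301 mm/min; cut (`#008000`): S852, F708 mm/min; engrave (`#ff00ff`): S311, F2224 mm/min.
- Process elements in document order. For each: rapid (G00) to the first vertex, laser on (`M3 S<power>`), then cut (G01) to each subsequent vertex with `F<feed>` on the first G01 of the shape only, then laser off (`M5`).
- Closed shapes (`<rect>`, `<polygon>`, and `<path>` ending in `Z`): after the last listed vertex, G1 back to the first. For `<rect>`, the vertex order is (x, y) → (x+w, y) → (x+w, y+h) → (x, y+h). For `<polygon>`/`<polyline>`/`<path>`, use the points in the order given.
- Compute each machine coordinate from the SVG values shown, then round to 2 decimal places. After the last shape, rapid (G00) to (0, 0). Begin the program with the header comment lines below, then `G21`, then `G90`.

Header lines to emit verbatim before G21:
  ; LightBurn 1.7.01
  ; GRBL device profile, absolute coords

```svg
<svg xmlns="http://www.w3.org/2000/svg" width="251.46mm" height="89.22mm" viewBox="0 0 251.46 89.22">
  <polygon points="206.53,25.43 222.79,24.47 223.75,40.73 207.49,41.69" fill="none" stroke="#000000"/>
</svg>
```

; LightBurn 1.7.01
; GRBL device profile, absolute coords
G21
G90
G00 X206.53 Y63.79
M3 S527
G01 X222.79 Y64.75 F2301
G01 X223.75 Y48.49
G01 X207.49 Y47.53
G01 X206.53 Y63.79
M5
G00 X0.00 Y0.00

Since the viewBox matches the mm dimensions, user units are millimetres directly. The only transform is the Y-flip y_m = 89.22 − y_svg.

Shape 1 is a regular polygon drawn with `<polygon>`. Its stroke #000000 means score at S527, F2301. After flipping Y the toolpath is (206.53,63.79) → (222.79,64.75) → (223.75,48.49) → (207.49,47.53) → (206.53,63.79), returning to the start.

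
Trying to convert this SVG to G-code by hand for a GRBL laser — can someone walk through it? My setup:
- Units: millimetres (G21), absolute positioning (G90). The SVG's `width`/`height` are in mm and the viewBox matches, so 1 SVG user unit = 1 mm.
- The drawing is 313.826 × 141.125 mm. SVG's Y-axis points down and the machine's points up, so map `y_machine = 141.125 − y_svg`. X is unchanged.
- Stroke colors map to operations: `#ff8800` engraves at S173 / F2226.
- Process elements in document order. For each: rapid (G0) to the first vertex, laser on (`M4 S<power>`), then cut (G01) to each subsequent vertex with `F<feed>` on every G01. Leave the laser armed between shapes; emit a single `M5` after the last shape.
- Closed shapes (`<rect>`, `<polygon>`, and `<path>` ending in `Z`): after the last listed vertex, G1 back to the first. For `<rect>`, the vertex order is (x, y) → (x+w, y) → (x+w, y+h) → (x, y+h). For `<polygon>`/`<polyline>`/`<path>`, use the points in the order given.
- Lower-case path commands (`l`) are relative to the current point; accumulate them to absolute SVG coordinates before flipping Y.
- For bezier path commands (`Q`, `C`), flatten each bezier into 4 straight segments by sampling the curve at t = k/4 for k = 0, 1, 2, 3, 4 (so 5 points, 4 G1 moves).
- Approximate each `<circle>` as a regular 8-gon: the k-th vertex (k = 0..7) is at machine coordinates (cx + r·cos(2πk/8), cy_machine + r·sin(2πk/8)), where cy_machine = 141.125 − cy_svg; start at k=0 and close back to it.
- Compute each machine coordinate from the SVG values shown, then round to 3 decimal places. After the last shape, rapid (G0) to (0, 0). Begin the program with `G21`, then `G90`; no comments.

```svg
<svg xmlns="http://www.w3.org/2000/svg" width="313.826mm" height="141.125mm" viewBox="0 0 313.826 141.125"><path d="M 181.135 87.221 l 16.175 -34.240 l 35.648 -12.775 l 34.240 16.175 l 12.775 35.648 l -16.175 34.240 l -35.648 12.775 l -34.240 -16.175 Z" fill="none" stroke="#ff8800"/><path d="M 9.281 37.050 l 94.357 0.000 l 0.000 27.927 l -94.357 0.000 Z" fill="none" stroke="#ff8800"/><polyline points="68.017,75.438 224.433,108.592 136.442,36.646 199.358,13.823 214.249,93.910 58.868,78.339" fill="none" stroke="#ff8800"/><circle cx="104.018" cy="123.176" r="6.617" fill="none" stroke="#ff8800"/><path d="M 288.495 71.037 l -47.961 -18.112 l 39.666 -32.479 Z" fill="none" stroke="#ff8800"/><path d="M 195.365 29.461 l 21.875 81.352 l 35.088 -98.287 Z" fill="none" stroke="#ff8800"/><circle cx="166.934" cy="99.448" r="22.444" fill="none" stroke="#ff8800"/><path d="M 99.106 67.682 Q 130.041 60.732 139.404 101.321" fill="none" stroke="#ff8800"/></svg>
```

G21
G90
G0 X181.135 Y53.904
M4 S173
G01 X197.310 Y88.144 F2226
G01 X232.958 Y100.919 F2226
G01 X267.198 Y84.744 F2226
G01 X279.973 Y49.096 F2226
G01 X263.798 Y14.856 F2226
G01 X228.150 Y2.081 F2226
G01 X193.910 Y18.256 F2226
G01 X181.135 Y53.904 F2226
G0 X9.281 Y104.075
M4 S173
G01 X103.638 Y104.075 F2226
G01 X103.638 Y76.148 F2226
G01 X9.281 Y76.148 F2226
G01 X9.281 Y104.075 F2226
G0 X68.017 Y65.687
M4 S173
G01 X224.433 Y32.533 F2226
G01 X136.442 Y104.479 F2226
G01 X199.358 Y127.302 F2226
G01 X214.249 Y47.215 F2226
G01 X58.868 Y62.786 F2226
G0 X110.635 Y17.949
M4 S173
G01 X108.697 Y22.628 F2226
G01 X104.018 Y24.566 F2226
G01 X99.339 Y22.628 F2226
G01 X97.401 Y17.949 F2226
G01 X99.339 Y13.270 F2226
G01 X104.018 Y11.332 F2226
G01 X108.697 Y13.270 F2226
G01 X110.635 Y17.949 F2226
G0 X288.495 Y70.088
M4 S173
G01 X240.534 Y88.200 F2226
G01 X280.200 Y120.679 F2226
G01 X288.495 Y70.088 F2226
G0 X195.365 Y111.664
M4 S173
G01 X217.240 Y30.312 F2226
G01 X252.328 Y128.599 F2226
G01 X195.365 Y111.664 F2226
G0 X189.378 Y41.677
M4 S173
G01 X182.804 Y57.547 F2226
G01 X166.934 Y64.121 F2226
G01 X151.064 Y57.547 F2226
G01 X144.490 Y41.677 F2226
G01 X151.064 Y25.807 F2226
G01 X166.934 Y19.233 F2226
G01 X182.804 Y25.807 F2226
G01 X189.378 Y41.677 F2226
G0 X99.106 Y73.443
M4 S173
G01 X113.225 Y73.947 F2226
G01 X124.648 Y68.508 F2226
G01 X133.374 Y57.127 F2226
G01 X139.404 Y39.804 F2226
M5
G0 X0.000 Y0.000

1 u = 1 mm; y_m = 141.125 − y.

[1] `<path>` regular polygon, #ff8800→engrave S173 F2226: (181.135,53.904) → (197.310,88.144) → (232.958,100.919) → (267.198,84.744) → (279.973,49.096) → (263.798,14.856) → (228.150,2.081) → (193.910,18.256) → (181.135,53.904) (closed)

[2] `<path>` rectangle, #ff8800→engrave S173 F2226: (9.281,104.075) → (103.638,104.075) → (103.638,76.148) → (9.281,76.148) → (9.281,104.075) (closed)

[3] `<polyline>` open polyline, #ff8800→engrave S173 F2226: (68.017,65.687) → (224.433,32.533) → (136.442,104.479) → (199.358,127.302) → (214.249,47.215) → (58.868,62.786)

[4] `<circle>` circle, #ff8800→engrave S173 F2226: (110.635,17.949) → (108.697,22.628) → (104.018,24.566) → (99.339,22.628) → (97.401,17.949) → (99.339,13.270) → (104.018,11.332) → (108.697,13.270) → (110.635,17.949) (closed)

[5] `<path>` regular polygon, #ff8800→engrave S173 F2226: (288.495,70.088) → (240.534,88.200) → (280.200,120.679) → (288.495,70.088) (closed)

[6] `<path>` closed polygon, #ff8800→engrave S173 F2226: (195.365,111.664) → (217.240,30.312) → (252.328,128.599) → (195.365,111.664) (closed)

[7] `<circle>` circle, #ff8800→engrave S173 F2226: (189.378,41.677) → (182.804,57.547) → (166.934,64.121) → (151.064,57.547) → (144.490,41.677) → (151.064,25.807) → (166.934,19.233) → (182.804,25.807) → (189.378,41.677) (closed)

[8] `<path>` quadratic bezier, #ff8800→engrave S173 F2226: (99.106,73.443) → (113.225,73.947) → (124.648,68.508) → (133.374,57.127) → (139.404,39.804)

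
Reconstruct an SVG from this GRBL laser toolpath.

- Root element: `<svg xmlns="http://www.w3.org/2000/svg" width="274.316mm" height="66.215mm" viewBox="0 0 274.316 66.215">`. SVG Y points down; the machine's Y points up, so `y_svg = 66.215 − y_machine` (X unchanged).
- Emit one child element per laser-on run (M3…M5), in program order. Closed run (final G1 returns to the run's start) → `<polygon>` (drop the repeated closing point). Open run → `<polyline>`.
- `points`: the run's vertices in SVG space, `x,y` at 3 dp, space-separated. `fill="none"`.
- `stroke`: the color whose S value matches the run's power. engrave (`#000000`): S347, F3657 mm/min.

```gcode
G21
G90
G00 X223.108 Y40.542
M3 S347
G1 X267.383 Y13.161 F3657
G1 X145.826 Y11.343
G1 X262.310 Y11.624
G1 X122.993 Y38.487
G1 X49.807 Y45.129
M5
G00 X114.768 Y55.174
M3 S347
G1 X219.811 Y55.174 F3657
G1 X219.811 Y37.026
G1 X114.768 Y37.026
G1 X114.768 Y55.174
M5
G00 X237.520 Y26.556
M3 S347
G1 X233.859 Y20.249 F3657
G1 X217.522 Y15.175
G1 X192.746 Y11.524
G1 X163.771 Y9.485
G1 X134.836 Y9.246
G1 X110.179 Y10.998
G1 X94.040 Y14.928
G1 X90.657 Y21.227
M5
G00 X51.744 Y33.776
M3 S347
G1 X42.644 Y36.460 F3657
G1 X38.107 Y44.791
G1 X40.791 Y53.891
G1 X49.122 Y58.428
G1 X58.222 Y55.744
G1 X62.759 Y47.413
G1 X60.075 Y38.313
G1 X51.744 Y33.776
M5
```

Machine Y-up, SVG Y-down with viewBox height 66.215, so y_svg = 66.215 − y_machine; X carries over. Every run uses S347, so all elements get stroke `#000000` (engrave).

Run 1: The run is open, so emit a `<polyline>` with points (Y-flipped): 223.108,25.673 267.383,53.054 145.826,54.872 262.310,54.591 122.993,27.728 49.807,21.086.

Run 2: The run returns to its start, so emit a `<polygon>` with points (Y-flipped): 114.768,11.041 219.811,11.041 219.811,29.189 114.768,29.189.

Run 3: The run is open, so emit a `<polyline>` with points (Y-flipped): 237.520,39.659 233.859,45.966 217.522,51.040 192.746,54.691 163.771,56.730 134.836,56.969 110.179,55.217 94.040,51.287 90.657,44.988.

Run 4: The run returns to its start, so emit a `<polygon>` with points (Y-flipped): 51.744,32.439 42.644,29.755 38.107,21.424 40.791,12.324 49.122,7.787 58.222,10.471 62.759,18.802 60.075,27.902.

<svg xmlns="http://www.w3.org/2000/svg" width="274.316mm" height="66.215mm" viewBox="0 0 274.316 66.215">
  <polyline points="223.108,25.673 267.383,53.054 145.826,54.872 262.310,54.591 122.993,27.728 49.807,21.086" fill="none" stroke="#000000"/>
  <polygon points="114.768,11.041 219.811,11.041 219.811,29.189 114.768,29.189" fill="none" stroke="#000000"/>
  <polyline points="237.520,39.659 233.859,45.966 217.522,51.040 192.746,54.691 163.771,56.730 134.836,56.969 110.179,55.217 94.040,51.287 90.657,44.988" fill="none" stroke="#000000"/>
  <polygon points="51.744,32.439 42.644,29.755 38.107,21.424 40.791,12.324 49.122,7.787 58.222,10.471 62.759,18.802 60.075,27.902" fill="none" stroke="#000000"/>
</svg>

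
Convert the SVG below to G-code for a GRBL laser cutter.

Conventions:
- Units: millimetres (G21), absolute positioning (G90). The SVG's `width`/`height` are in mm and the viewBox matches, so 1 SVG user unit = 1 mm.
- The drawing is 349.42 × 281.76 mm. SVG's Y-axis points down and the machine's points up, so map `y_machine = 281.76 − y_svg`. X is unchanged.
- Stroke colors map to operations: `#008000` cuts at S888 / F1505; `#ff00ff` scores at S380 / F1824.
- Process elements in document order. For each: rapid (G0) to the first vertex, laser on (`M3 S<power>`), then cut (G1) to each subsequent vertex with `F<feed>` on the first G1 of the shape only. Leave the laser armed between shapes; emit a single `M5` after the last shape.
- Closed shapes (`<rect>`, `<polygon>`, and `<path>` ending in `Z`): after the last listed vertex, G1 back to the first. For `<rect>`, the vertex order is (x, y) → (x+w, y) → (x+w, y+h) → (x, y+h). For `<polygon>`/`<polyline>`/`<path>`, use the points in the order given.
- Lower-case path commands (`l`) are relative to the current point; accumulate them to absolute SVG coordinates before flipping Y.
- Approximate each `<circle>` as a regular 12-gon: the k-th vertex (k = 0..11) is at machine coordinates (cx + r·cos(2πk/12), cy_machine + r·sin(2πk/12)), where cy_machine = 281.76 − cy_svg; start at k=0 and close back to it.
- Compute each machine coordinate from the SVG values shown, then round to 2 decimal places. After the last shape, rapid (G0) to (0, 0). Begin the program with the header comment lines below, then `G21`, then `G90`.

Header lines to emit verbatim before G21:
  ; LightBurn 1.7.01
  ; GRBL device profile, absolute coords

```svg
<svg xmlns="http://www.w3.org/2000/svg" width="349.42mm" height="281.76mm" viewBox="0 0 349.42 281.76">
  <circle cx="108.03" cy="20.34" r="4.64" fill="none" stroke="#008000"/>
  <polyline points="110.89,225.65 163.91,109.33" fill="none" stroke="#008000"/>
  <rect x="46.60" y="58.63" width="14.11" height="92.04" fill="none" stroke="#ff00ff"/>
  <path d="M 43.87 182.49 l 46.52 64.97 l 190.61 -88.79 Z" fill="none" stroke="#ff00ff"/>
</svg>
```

; LightBurn 1.7.01
; GRBL device profile, absolute coords
G21
G90
G0 X112.67 Y261.42
M3 S888
G1 X112.05 Y263.74 F1505
G1 X110.35 Y265.44
G1 X108.03 Y266.06
G1 X105.71 Y265.44
G1 X104.01 Y263.74
G1 X103.39 Y261.42
G1 X104.01 Y259.10
G1 X105.71 Y257.40
G1 X108.03 Y256.78
G1 X110.35 Y257.40
G1 X112.05 Y259.10
G1 X112.67 Y261.42
G0 X110.89 Y56.11
M3 S888
G1 X163.91 Y172.43 F1505
G0 X46.60 Y223.13
M3 S380
G1 X60.71 Y223.13 F1824
G1 X60.71 Y131.09
G1 X46.60 Y131.09
G1 X46.60 Y223.13
G0 X43.87 Y99.27
M3 S380
G1 X90.39 Y34.30 F1824
G1 X281.00 Y123.09
G1 X43.87 Y99.27
M5
G0 X0.00 Y0.00

Since the viewBox matches the mm dimensions, user units are millimetres directly. The only transform is the Y-flip y_m = 281.76 − y_svg.

Shape 1 is a circle drawn with `<circle>`. Its stroke #008000 means cut at S888, F1505. After flipping Y the toolpath is (112.67,261.42) → (112.05,263.74) → (110.35,265.44) → (108.03,266.06) → (105.71,265.44) → (104.01,263.74) → (103.39,261.42) → (104.01,259.10) → (105.71,257.40) → (108.03,256.78) → (110.35,257.40) → (112.05,259.10) → (112.67,261.42), returning to the start.

Shape 2 is a line segment drawn with `<polyline>`. Its stroke #008000 means cut at S888, F1505. After flipping Y the toolpath is (110.89,56.11) → (163.91,172.43).

Shape 3 is a rectangle drawn with `<rect>`. Its stroke #ff00ff means score at S380, F1824. After flipping Y the toolpath is (46.60,223.13) → (60.71,223.13) → (60.71,131.09) → (46.60,131.09) → (46.60,223.13), returning to the start.

Shape 4 is a closed polygon drawn with `<path>`. Its stroke #ff00ff means score at S380, F1824. After flipping Y the toolpath is (43.87,99.27) → (90.39,34.30) → (281.00,123.09) → (43.87,99.27), returning to the start.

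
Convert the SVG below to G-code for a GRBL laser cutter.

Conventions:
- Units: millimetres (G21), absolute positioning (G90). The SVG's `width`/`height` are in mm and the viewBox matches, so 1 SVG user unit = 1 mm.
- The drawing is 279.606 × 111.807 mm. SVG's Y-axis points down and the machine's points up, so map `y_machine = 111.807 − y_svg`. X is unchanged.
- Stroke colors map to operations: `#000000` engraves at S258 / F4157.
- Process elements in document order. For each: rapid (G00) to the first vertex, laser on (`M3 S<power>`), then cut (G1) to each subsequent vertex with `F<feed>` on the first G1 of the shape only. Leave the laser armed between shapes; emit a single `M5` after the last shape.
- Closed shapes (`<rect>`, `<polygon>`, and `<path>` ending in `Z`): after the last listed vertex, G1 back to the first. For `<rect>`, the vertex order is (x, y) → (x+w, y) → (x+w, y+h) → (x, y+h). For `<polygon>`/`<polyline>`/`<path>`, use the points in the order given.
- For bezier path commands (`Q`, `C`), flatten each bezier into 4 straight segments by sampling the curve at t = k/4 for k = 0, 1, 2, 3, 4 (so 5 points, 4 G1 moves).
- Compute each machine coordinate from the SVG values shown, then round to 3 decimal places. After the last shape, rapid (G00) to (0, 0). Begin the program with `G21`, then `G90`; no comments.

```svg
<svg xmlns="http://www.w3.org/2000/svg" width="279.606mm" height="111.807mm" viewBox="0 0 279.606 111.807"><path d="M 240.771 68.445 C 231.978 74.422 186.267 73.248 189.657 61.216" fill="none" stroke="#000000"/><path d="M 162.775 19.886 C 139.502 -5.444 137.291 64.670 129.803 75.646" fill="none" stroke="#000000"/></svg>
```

viewBox `0 0 279.606 111.807` with mm width/height → 1 unit = 1 mm. Flip: y_m = 111.807 − y_svg.

**Shape 1** — `<path>` cubic bezier, stroke `#000000` → engrave (S258, F4157). Control points (SVG): P0=(240.771,68.445), P1=(231.978,74.422), P2=(186.267,73.248), P3=(189.657,61.216); sampled at t=k/4. Machine vertices: (240.771,43.362) → (228.598,40.278) → (210.645,40.223) → (194.977,43.545) → (189.657,50.591). Open path.

**Shape 2** — `<path>` cubic bezier, stroke `#000000` → engrave (S258, F4157). Control points (SVG): P0=(162.775,19.886), P1=(139.502,-5.444), P2=(137.291,64.670), P3=(129.803,75.646); sampled at t=k/4. Machine vertices: (162.775,91.921) → (148.858,95.438) → (140.370,77.656) → (134.841,53.066) → (129.803,36.161). Open path.

G21
G90
G00 X240.771 Y43.362
M3 S258
G1 X228.598 Y40.278 F4157
G1 X210.645 Y40.223
G1 X194.977 Y43.545
G1 X189.657 Y50.591
G00 X162.775 Y91.921
M3 S258
G1 X148.858 Y95.438 F4157
G1 X140.370 Y77.656
G1 X134.841 Y53.066
G1 X129.803 Y36.161
M5
G00 X0.000 Y0.000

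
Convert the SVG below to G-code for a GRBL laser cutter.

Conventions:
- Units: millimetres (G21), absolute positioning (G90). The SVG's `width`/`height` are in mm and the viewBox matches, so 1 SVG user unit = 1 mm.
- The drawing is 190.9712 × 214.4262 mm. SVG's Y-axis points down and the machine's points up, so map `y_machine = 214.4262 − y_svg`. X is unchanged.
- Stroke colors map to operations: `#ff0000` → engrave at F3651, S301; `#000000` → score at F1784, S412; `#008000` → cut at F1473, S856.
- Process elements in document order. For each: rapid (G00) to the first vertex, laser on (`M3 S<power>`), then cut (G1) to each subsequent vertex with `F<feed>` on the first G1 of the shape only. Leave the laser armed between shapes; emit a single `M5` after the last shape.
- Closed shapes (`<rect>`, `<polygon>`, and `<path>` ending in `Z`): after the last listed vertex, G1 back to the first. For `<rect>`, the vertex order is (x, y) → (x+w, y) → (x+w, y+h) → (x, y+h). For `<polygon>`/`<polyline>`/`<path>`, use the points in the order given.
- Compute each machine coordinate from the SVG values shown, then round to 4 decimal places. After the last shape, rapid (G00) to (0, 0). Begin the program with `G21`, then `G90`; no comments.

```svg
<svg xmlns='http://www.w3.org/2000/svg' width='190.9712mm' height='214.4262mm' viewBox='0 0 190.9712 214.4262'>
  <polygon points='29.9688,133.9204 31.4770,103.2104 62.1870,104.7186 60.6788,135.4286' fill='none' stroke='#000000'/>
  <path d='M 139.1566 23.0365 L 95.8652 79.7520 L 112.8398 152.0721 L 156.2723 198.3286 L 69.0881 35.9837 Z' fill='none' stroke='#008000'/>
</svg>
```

G21
G90
G00 X29.9688 Y80.5058
M3 S412
G1 X31.4770 Y111.2158 F1784
G1 X62.1870 Y109.7076
G1 X60.6788 Y78.9976
G1 X29.9688 Y80.5058
G00 X139.1566 Y191.3897
M3 S856
G1 X95.8652 Y134.6742 F1473
G1 X112.8398 Y62.3541
G1 X156.2723 Y16.0976
G1 X69.0881 Y178.4425
G1 X139.1566 Y191.3897
M5
G00 X0.0000 Y0.0000

Since the viewBox matches the mm dimensions, user units are millimetres directly. The only transform is the Y-flip y_m = 214.4262 − y_svg.

Shape 1 is a regular polygon drawn with `<polygon>`. Its stroke #000000 means score at S412, F1784. After flipping Y the toolpath is (29.9688,80.5058) → (31.4770,111.2158) → (62.1870,109.7076) → (60.6788,78.9976) → (29.9688,80.5058), returning to the start.

Shape 2 is a closed polygon drawn with `<path>`. Its stroke #008000 means cut at S856, F1473. After flipping Y the toolpath is (139.1566,191.3897) → (95.8652,134.6742) → (112.8398,62.3541) → (156.2723,16.0976) → (69.0881,178.4425) → (139.1566,191.3897), returning to the start.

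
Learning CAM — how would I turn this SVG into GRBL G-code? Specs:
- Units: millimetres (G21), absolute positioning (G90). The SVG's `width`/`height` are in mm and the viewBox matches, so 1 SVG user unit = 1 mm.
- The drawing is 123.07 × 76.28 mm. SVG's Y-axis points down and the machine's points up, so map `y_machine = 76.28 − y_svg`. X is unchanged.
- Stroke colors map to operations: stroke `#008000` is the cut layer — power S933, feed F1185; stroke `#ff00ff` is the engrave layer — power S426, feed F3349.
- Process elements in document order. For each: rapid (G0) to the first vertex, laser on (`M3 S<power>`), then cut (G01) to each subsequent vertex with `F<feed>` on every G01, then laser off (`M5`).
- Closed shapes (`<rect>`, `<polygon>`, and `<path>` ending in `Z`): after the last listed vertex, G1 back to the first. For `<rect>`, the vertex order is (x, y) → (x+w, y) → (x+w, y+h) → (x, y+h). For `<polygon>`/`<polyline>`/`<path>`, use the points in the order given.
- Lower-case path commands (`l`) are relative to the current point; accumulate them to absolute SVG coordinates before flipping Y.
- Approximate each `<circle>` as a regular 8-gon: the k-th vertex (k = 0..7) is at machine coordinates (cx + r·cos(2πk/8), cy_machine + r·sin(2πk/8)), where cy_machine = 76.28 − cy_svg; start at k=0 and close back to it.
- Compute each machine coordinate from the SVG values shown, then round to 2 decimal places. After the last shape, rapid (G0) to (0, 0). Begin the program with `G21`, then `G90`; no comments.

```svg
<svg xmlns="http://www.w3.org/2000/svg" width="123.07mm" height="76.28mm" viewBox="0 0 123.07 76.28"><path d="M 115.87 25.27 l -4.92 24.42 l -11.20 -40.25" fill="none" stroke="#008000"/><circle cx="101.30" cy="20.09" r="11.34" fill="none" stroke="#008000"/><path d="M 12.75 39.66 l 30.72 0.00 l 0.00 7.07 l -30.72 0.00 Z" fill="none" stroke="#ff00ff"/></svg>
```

Since the viewBox matches the mm dimensions, user units are millimetres directly. The only transform is the Y-flip y_m = 76.28 − y_svg.

Shape 1 is a open polyline drawn with `<path>`. Its stroke #008000 means cut at S933, F1185. After flipping Y the toolpath is (115.87,51.01) → (110.95,26.59) → (99.75,66.84).

Shape 2 is a circle drawn with `<circle>`. Its stroke #008000 means cut at S933, F1185. After flipping Y the toolpath is (112.64,56.19) → (109.32,64.21) → (101.30,67.53) → (93.28,64.21) → (89.96,56.19) → (93.28,48.17) → (101.30,44.85) → (109.32,48.17) → (112.64,56.19), returning to the start.

Shape 3 is a rectangle drawn with `<path>`. Its stroke #ff00ff means engrave at S426, F3349. After flipping Y the toolpath is (12.75,36.62) → (43.47,36.62) → (43.47,29.55) → (12.75,29.55) → (12.75,36.62), returning to the start.

G21
G90
G0 X115.87 Y51.01
M3 S933
G01 X110.95 Y26.59 F1185
G01 X99.75 Y66.84 F1185
M5
G0 X112.64 Y56.19
M3 S933
G01 X109.32 Y64.21 F1185
G01 X101.30 Y67.53 F1185
G01 X93.28 Y64.21 F1185
G01 X89.96 Y56.19 F1185
G01 X93.28 Y48.17 F1185
G01 X101.30 Y44.85 F1185
G01 X109.32 Y48.17 F1185
G01 X112.64 Y56.19 F1185
M5
G0 X12.75 Y36.62
M3 S426
G01 X43.47 Y36.62 F3349
G01 X43.47 Y29.55 F3349
G01 X12.75 Y29.55 F3349
G01 X12.75 Y36.62 F3349
M5
G0 X0.00 Y0.00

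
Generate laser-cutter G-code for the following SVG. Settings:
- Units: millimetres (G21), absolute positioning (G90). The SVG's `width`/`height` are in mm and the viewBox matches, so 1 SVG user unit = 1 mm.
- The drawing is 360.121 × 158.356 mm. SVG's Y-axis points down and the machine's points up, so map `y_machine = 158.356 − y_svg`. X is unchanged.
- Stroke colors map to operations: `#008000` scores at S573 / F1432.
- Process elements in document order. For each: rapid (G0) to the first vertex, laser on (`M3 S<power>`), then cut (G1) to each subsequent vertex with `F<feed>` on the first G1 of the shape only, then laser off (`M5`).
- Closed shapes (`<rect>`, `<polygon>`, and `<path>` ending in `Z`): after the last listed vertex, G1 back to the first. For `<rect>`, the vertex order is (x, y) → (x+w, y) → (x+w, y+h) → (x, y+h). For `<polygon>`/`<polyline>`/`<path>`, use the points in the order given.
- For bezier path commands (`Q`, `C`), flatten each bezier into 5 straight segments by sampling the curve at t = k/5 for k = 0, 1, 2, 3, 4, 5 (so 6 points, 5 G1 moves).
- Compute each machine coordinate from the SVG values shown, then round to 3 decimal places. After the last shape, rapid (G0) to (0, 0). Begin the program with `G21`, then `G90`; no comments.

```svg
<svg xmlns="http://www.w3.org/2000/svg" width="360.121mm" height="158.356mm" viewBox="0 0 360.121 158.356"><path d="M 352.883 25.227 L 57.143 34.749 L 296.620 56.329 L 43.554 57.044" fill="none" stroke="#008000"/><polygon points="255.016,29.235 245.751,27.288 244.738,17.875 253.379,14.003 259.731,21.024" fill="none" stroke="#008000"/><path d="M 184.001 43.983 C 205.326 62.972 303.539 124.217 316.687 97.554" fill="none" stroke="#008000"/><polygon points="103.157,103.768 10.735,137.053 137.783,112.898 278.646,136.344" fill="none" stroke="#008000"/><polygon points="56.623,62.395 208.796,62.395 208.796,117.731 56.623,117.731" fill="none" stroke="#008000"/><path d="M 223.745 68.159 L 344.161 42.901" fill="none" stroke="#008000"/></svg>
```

G21
G90
G0 X352.883 Y133.129
M3 S573
G1 X57.143 Y123.607 F1432
G1 X296.620 Y102.027
G1 X43.554 Y101.312
M5
G0 X255.016 Y129.121
M3 S573
G1 X245.751 Y131.068 F1432
G1 X244.738 Y140.481
G1 X253.379 Y144.353
G1 X259.731 Y137.332
G1 X255.016 Y129.121
M5
G0 X184.001 Y114.373
M3 S573
G1 X204.727 Y98.950 F1432
G1 X236.132 Y79.634
G1 X270.443 Y62.672
G1 X299.886 Y54.312
G1 X316.687 Y60.802
M5
G0 X103.157 Y54.588
M3 S573
G1 X10.735 Y21.303 F1432
G1 X137.783 Y45.458
G1 X278.646 Y22.012
G1 X103.157 Y54.588
M5
G0 X56.623 Y95.961
M3 S573
G1 X208.796 Y95.961 F1432
G1 X208.796 Y40.625
G1 X56.623 Y40.625
G1 X56.623 Y95.961
M5
G0 X223.745 Y90.197
M3 S573
G1 X344.161 Y115.455 F1432
M5
G0 X0.000 Y0.000

1 u = 1 mm; y_m = 158.356 − y.

[1] `<path>` open polyline, #008000→score S573 F1432: (352.883,133.129) → (57.143,123.607) → (296.620,102.027) → (43.554,101.312)

[2] `<polygon>` regular polygon, #008000→score S573 F1432: (255.016,129.121) → (245.751,131.068) → (244.738,140.481) → (253.379,144.353) → (259.731,137.332) → (255.016,129.121) (closed)

[3] `<path>` cubic bezier, #008000→score S573 F1432: (184.001,114.373) → (204.727,98.950) → (236.132,79.634) → (270.443,62.672) → (299.886,54.312) → (316.687,60.802)

[4] `<polygon>` closed polygon, #008000→score S573 F1432: (103.157,54.588) → (10.735,21.303) → (137.783,45.458) → (278.646,22.012) → (103.157,54.588) (closed)

[5] `<polygon>` rectangle, #008000→score S573 F1432: (56.623,95.961) → (208.796,95.961) → (208.796,40.625) → (56.623,40.625) → (56.623,95.961) (closed)

[6] `<path>` line segment, #008000→score S573 F1432: (223.745,90.197) → (344.161,115.455)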